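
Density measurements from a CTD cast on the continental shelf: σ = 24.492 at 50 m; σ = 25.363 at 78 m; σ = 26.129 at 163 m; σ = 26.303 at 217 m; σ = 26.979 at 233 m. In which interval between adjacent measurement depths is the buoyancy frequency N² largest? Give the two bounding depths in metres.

Compute the density gradient over each adjacent pair:
  50–78 m: Δρ/Δz = 0.871/28 = 0.031 kg m⁻⁴
  78–163 m: Δρ/Δz = 0.766/85 = 9.0 × 10⁻³ kg m⁻⁴
  163–217 m: Δρ/Δz = 0.174/54 = 3.2 × 10⁻³ kg m⁻⁴
  217–233 m: Δρ/Δz = 0.676/16 = 0.042 kg m⁻⁴
The largest gradient is in the 217–233 m interval — the pycnocline.

217–233 m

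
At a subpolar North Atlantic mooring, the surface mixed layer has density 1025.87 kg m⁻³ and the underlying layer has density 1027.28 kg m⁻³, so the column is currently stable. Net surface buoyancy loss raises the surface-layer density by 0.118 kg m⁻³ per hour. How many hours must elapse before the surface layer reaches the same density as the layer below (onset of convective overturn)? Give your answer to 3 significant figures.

11.9 hours

Density deficit of the surface layer: 1027.28 − 1025.87 = 1.41 kg m⁻³.
Required change = 1.41 / 0.118 = 11.9 hours.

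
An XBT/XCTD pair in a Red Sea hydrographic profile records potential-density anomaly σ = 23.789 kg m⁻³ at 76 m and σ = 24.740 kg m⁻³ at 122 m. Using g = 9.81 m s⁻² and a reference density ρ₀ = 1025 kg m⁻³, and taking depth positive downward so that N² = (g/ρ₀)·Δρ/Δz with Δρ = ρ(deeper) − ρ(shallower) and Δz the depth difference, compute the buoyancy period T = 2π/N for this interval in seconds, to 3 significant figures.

Δρ = 1024.740 − 1023.789 = 0.951 kg m⁻³ over Δz = 122 − 76 = 46 m.
N² = (9.81/1025) × (0.951/46) = 1.9786 × 10⁻⁴ s⁻².
N = √(1.9786 × 10⁻⁴) = 0.014066 rad s⁻¹, so T = 2π/N = 446.69 s ≈ 447 s.

447 s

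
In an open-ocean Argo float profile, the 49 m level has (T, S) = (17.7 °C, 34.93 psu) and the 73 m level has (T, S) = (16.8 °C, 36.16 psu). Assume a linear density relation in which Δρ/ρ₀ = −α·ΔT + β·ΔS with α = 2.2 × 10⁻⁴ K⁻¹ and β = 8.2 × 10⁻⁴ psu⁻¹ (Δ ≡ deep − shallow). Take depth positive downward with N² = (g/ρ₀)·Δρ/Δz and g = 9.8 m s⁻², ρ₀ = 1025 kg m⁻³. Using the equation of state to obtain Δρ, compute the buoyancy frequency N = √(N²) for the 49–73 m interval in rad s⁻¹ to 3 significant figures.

ΔT = -0.9 K, ΔS = +1.23 psu (deep − shallow).
Δρ/ρ₀ = −αΔT + βΔS = 1.98 × 10⁻⁴ + 1.0086 × 10⁻³ = 1.2066 × 10⁻³, so Δρ ≈ 1.237 kg m⁻³.
N² = (g/ρ₀)·Δρ/Δz = g·(Δρ/ρ₀)/Δz = 9.8 × 1.2066 × 10⁻³ / 24 = 4.9270 × 10⁻⁴ s⁻².
N = √(4.9270 × 10⁻⁴) = 0.022197 rad s⁻¹ ≈ 0.0222 rad s⁻¹.

0.0222 rad s⁻¹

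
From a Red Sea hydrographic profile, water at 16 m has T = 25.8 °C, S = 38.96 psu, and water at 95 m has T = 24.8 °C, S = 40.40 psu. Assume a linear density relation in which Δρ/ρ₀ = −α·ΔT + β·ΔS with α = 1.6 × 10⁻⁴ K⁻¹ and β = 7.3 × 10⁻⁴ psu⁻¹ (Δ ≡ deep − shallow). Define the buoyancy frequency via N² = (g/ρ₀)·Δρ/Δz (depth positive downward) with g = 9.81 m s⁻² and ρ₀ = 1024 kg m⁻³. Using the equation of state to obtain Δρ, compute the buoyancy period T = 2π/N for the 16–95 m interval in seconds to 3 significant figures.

ΔT = -1.0 K, ΔS = +1.44 psu (deep − shallow).
Δρ/ρ₀ = −αΔT + βΔS = 1.60 × 10⁻⁴ + 1.0512 × 10⁻³ = 1.2112 × 10⁻³, so Δρ ≈ 1.240 kg m⁻³.
N² = (g/ρ₀)·Δρ/Δz = g·(Δρ/ρ₀)/Δz = 9.81 × 1.2112 × 10⁻³ / 79 = 1.5040 × 10⁻⁴ s⁻².
N = √(1.5040 × 10⁻⁴) = 0.012264 rad s⁻¹ → T = 2π/N = 512.33 s ≈ 512 s.

512 s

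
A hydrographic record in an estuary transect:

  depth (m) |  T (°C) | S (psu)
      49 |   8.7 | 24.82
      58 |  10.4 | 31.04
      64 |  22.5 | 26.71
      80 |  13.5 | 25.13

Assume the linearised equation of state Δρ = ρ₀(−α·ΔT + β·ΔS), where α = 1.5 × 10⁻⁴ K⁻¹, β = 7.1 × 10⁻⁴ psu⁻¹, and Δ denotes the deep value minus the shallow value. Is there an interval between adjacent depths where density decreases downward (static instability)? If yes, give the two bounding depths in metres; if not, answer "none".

58–64 m

Evaluate Δρ/ρ₀ = −αΔT + βΔS across each adjacent pair:
  49–58 m: −αΔT+βΔS = −(1.5 × 10⁻⁴)(+1.7)+(7.1 × 10⁻⁴)(+6.22) = 4.2 × 10⁻³ → stable
  58–64 m: −αΔT+βΔS = −(1.5 × 10⁻⁴)(+12.1)+(7.1 × 10⁻⁴)(-4.33) = -4.9 × 10⁻³ → UNSTABLE
  64–80 m: −αΔT+βΔS = −(1.5 × 10⁻⁴)(-9.0)+(7.1 × 10⁻⁴)(-1.58) = 2.3 × 10⁻⁴ → stable
The 58–64 m interval has Δρ < 0: lighter water underlies denser water.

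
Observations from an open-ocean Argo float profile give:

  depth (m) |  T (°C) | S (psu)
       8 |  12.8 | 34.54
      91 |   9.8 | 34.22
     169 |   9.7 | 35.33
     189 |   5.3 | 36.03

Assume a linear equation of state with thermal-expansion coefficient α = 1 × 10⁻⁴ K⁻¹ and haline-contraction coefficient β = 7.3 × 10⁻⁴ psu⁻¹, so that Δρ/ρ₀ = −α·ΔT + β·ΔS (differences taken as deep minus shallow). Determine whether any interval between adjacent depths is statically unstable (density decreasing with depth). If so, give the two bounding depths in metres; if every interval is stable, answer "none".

none

Evaluate Δρ/ρ₀ = −αΔT + βΔS across each adjacent pair:
  8–91 m: −αΔT+βΔS = −(1 × 10⁻⁴)(-3.0)+(7.3 × 10⁻⁴)(-0.32) = 6.6 × 10⁻⁵ → stable
  91–169 m: −αΔT+βΔS = −(1 × 10⁻⁴)(-0.1)+(7.3 × 10⁻⁴)(+1.11) = 8.2 × 10⁻⁴ → stable
  169–189 m: −αΔT+βΔS = −(1 × 10⁻⁴)(-4.4)+(7.3 × 10⁻⁴)(+0.70) = 9.5 × 10⁻⁴ → stable
Every interval has Δρ > 0: the column is stably stratified throughout.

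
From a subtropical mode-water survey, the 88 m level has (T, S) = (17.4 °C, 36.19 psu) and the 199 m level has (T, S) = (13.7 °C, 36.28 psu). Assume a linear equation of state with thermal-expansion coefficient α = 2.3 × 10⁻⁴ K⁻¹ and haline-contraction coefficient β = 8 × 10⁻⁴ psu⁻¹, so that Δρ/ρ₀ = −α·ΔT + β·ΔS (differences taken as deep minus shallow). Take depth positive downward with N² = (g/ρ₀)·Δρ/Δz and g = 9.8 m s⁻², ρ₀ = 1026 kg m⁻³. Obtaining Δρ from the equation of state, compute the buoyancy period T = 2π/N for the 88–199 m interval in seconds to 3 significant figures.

ΔT = -3.7 K, ΔS = +0.09 psu (deep − shallow).
Δρ/ρ₀ = −αΔT + βΔS = 8.51 × 10⁻⁴ + 7.20 × 10⁻⁵ = 9.23 × 10⁻⁴, so Δρ ≈ 0.9470 kg m⁻³.
N² = (g/ρ₀)·Δρ/Δz = g·(Δρ/ρ₀)/Δz = 9.8 × 9.23 × 10⁻⁴ / 111 = 8.1490 × 10⁻⁵ s⁻².
N = √(8.1490 × 10⁻⁵) = 9.0272 × 10⁻³ rad s⁻¹ → T = 2π/N = 696.03 s ≈ 696 s.

696 s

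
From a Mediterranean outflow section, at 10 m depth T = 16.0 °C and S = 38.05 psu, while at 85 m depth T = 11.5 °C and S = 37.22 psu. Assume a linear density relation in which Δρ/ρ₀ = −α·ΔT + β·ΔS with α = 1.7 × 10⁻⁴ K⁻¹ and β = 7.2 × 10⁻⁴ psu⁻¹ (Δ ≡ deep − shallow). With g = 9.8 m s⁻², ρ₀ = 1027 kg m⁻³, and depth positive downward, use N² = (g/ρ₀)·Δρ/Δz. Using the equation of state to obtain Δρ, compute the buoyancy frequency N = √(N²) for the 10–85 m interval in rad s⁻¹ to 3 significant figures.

ΔT = -4.5 K, ΔS = -0.83 psu (deep − shallow).
Δρ/ρ₀ = −αΔT + βΔS = 7.65 × 10⁻⁴ − 5.976 × 10⁻⁴ = 1.674 × 10⁻⁴, so Δρ ≈ 0.1719 kg m⁻³.
N² = (g/ρ₀)·Δρ/Δz = g·(Δρ/ρ₀)/Δz = 9.8 × 1.674 × 10⁻⁴ / 75 = 2.1874 × 10⁻⁵ s⁻².
N = √(2.1874 × 10⁻⁵) = 4.6770 × 10⁻³ rad s⁻¹ ≈ 4.68 × 10⁻³ rad s⁻¹.

4.68 × 10⁻³ rad s⁻¹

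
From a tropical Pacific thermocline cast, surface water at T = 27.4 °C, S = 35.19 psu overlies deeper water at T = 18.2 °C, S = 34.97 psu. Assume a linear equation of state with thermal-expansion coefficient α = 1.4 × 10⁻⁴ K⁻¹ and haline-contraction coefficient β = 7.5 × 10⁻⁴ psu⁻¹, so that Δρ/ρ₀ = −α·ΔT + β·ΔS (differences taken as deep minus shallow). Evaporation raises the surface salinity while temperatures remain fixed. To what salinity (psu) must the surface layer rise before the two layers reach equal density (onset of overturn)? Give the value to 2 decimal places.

Neutral buoyancy requires −α(T_deep − T_surf) + β(S_deep − S_surf′) = 0.
S_surf′ = S_deep − (α/β)·ΔT = 34.97 − (1.4 × 10⁻⁴/7.5 × 10⁻⁴)·(-9.2) = 36.6873 psu.
Increase required: 36.6873 − 35.19 = 1.4973 psu.

36.69 psu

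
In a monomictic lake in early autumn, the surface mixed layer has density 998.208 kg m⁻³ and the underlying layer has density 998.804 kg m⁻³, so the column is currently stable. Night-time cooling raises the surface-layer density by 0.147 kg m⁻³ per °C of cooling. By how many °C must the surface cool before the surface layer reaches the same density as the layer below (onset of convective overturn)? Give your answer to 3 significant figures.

Density deficit of the surface layer: 998.804 − 998.208 = 0.596 kg m⁻³.
Required change = 0.596 / 0.147 = 4.05 °C.

4.05 °C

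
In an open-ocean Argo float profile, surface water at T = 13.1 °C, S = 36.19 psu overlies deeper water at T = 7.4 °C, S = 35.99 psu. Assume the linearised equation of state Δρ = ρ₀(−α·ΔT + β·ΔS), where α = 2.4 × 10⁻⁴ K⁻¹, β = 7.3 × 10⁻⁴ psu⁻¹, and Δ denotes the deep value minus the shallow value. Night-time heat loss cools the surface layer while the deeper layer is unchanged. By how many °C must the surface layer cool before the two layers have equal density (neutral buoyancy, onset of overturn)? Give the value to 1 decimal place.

Neutral buoyancy requires Δρ = 0, i.e. −α(T_deep − T_surf′) + β(S_deep − S_surf) = 0.
T_surf′ = T_deep − (β/α)·ΔS = 7.4 − (7.3 × 10⁻⁴/2.4 × 10⁻⁴)·(-0.20) = 8.008 °C.
Cooling required: 13.1 − (8.008) = 5.092 °C.

5.1 °C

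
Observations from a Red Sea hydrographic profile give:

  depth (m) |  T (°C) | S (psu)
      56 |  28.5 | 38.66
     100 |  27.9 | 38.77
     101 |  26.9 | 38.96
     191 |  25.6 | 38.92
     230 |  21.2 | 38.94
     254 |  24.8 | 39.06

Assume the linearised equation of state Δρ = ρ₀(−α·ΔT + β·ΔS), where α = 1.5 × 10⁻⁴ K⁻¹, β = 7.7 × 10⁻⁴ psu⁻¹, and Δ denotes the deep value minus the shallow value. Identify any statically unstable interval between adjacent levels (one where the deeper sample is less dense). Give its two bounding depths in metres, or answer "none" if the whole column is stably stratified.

Evaluate Δρ/ρ₀ = −αΔT + βΔS across each adjacent pair:
  56–100 m: −αΔT+βΔS = −(1.5 × 10⁻⁴)(-0.6)+(7.7 × 10⁻⁴)(+0.11) = 1.7 × 10⁻⁴ → stable
  100–101 m: −αΔT+βΔS = −(1.5 × 10⁻⁴)(-1.0)+(7.7 × 10⁻⁴)(+0.19) = 3.0 × 10⁻⁴ → stable
  101–191 m: −αΔT+βΔS = −(1.5 × 10⁻⁴)(-1.3)+(7.7 × 10⁻⁴)(-0.04) = 1.6 × 10⁻⁴ → stable
  191–230 m: −αΔT+βΔS = −(1.5 × 10⁻⁴)(-4.4)+(7.7 × 10⁻⁴)(+0.02) = 6.8 × 10⁻⁴ → stable
  230–254 m: −αΔT+βΔS = −(1.5 × 10⁻⁴)(+3.6)+(7.7 × 10⁻⁴)(+0.12) = -4.5 × 10⁻⁴ → UNSTABLE
The 230–254 m interval has Δρ < 0: lighter water underlies denser water.

230–254 m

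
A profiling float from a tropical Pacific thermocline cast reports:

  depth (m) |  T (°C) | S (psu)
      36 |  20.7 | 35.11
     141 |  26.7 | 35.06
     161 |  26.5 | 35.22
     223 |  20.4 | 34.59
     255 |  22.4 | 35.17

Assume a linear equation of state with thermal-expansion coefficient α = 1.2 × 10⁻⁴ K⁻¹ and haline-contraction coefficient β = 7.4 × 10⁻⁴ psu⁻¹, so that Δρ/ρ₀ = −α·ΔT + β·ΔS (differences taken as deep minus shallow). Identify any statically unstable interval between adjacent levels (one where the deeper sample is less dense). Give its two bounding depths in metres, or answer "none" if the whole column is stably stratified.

36–141 m

Evaluate Δρ/ρ₀ = −αΔT + βΔS across each adjacent pair:
  36–141 m: −αΔT+βΔS = −(1.2 × 10⁻⁴)(+6.0)+(7.4 × 10⁻⁴)(-0.05) = -7.6 × 10⁻⁴ → UNSTABLE
  141–161 m: −αΔT+βΔS = −(1.2 × 10⁻⁴)(-0.2)+(7.4 × 10⁻⁴)(+0.16) = 1.4 × 10⁻⁴ → stable
  161–223 m: −αΔT+βΔS = −(1.2 × 10⁻⁴)(-6.1)+(7.4 × 10⁻⁴)(-0.63) = 2.7 × 10⁻⁴ → stable
  223–255 m: −αΔT+βΔS = −(1.2 × 10⁻⁴)(+2.0)+(7.4 × 10⁻⁴)(+0.58) = 1.9 × 10⁻⁴ → stable
The 36–141 m interval has Δρ < 0: lighter water underlies denser water.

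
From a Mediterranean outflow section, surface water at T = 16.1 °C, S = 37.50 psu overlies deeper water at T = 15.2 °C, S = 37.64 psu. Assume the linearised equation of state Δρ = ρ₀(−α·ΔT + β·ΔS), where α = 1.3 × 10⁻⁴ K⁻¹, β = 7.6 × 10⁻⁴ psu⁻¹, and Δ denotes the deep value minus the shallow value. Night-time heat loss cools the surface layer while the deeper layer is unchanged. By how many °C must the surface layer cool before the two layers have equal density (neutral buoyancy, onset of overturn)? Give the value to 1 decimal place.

Neutral buoyancy requires Δρ = 0, i.e. −α(T_deep − T_surf′) + β(S_deep − S_surf) = 0.
T_surf′ = T_deep − (β/α)·ΔS = 15.2 − (7.6 × 10⁻⁴/1.3 × 10⁻⁴)·(+0.14) = 14.382 °C.
Cooling required: 16.1 − (14.382) = 1.718 °C.

1.7 °C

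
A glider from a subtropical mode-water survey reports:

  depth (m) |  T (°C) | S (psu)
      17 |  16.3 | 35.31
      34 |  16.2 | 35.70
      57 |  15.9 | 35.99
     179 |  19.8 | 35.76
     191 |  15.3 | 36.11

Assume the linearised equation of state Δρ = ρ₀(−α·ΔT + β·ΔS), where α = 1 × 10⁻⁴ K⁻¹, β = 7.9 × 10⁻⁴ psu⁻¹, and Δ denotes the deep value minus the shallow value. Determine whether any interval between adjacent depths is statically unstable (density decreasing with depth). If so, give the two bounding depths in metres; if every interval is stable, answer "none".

Evaluate Δρ/ρ₀ = −αΔT + βΔS across each adjacent pair:
  17–34 m: −αΔT+βΔS = −(1 × 10⁻⁴)(-0.1)+(7.9 × 10⁻⁴)(+0.39) = 3.2 × 10⁻⁴ → stable
  34–57 m: −αΔT+βΔS = −(1 × 10⁻⁴)(-0.3)+(7.9 × 10⁻⁴)(+0.29) = 2.6 × 10⁻⁴ → stable
  57–179 m: −αΔT+βΔS = −(1 × 10⁻⁴)(+3.9)+(7.9 × 10⁻⁴)(-0.23) = -5.7 × 10⁻⁴ → UNSTABLE
  179–191 m: −αΔT+βΔS = −(1 × 10⁻⁴)(-4.5)+(7.9 × 10⁻⁴)(+0.35) = 7.3 × 10⁻⁴ → stable
The 57–179 m interval has Δρ < 0: lighter water underlies denser water.

57–179 m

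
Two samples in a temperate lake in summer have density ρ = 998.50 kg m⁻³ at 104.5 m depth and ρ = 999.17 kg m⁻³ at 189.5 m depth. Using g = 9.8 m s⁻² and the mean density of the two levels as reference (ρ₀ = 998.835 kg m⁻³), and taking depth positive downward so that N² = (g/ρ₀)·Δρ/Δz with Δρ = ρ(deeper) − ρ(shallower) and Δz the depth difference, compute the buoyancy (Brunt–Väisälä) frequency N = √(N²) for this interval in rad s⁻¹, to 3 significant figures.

8.79 × 10⁻³ rad s⁻¹

Δρ = 999.17 − 998.50 = 0.67 kg m⁻³ over Δz = 189.5 − 104.5 = 85 m.
N² = (9.8/998.835) × (0.67/85) = 7.7337 × 10⁻⁵ s⁻².
N = √(7.7337 × 10⁻⁵) = 8.7941 × 10⁻³ rad s⁻¹ ≈ 8.79 × 10⁻³ rad s⁻¹.
Since Δρ > 0 the layer is stably stratified.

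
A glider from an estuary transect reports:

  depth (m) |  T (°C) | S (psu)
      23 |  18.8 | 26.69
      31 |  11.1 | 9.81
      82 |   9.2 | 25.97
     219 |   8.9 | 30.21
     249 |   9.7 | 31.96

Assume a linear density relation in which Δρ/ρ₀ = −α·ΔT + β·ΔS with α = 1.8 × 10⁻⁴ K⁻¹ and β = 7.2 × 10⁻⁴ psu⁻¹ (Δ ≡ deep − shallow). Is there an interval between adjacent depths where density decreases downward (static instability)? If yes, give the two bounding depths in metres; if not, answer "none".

Evaluate Δρ/ρ₀ = −αΔT + βΔS across each adjacent pair:
  23–31 m: −αΔT+βΔS = −(1.8 × 10⁻⁴)(-7.7)+(7.2 × 10⁻⁴)(-16.88) = -0.011 → UNSTABLE
  31–82 m: −αΔT+βΔS = −(1.8 × 10⁻⁴)(-1.9)+(7.2 × 10⁻⁴)(+16.16) = 0.012 → stable
  82–219 m: −αΔT+βΔS = −(1.8 × 10⁻⁴)(-0.3)+(7.2 × 10⁻⁴)(+4.24) = 3.1 × 10⁻³ → stable
  219–249 m: −αΔT+βΔS = −(1.8 × 10⁻⁴)(+0.8)+(7.2 × 10⁻⁴)(+1.75) = 1.1 × 10⁻³ → stable
The 23–31 m interval has Δρ < 0: lighter water underlies denser water.

23–31 m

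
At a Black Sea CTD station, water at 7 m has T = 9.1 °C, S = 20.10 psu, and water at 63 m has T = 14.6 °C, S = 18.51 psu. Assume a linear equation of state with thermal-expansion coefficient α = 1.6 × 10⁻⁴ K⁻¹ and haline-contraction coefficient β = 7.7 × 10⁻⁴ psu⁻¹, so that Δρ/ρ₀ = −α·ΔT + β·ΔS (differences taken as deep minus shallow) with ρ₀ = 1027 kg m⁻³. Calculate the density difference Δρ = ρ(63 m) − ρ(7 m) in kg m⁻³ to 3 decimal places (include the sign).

ΔT = +5.5 K, ΔS = -1.59 psu (deep − shallow).
Δρ/ρ₀ = −(1.6 × 10⁻⁴)(+5.5) + (7.7 × 10⁻⁴)(-1.59) = -2.1043 × 10⁻³.
Δρ = 1027 × (-2.1043 × 10⁻³) = -2.161 kg m⁻³.
Negative Δρ: lighter below, statically unstable.

-2.161 kg m⁻³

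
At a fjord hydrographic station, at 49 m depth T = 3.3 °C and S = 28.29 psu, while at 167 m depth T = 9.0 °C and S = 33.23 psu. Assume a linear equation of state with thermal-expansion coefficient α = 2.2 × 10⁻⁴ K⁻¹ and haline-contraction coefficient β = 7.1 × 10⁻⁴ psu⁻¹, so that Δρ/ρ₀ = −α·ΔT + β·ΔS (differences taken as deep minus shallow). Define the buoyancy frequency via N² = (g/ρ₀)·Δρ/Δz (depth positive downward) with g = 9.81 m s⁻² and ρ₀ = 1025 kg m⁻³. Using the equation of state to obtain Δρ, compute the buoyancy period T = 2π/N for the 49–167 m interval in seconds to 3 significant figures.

459 s

ΔT = +5.7 K, ΔS = +4.94 psu (deep − shallow).
Δρ/ρ₀ = −αΔT + βΔS = -1.254 × 10⁻³ + 3.5074 × 10⁻³ = 2.2534 × 10⁻³, so Δρ ≈ 2.310 kg m⁻³.
N² = (g/ρ₀)·Δρ/Δz = g·(Δρ/ρ₀)/Δz = 9.81 × 2.2534 × 10⁻³ / 118 = 1.8734 × 10⁻⁴ s⁻².
N = √(1.8734 × 10⁻⁴) = 0.013687 rad s⁻¹ → T = 2π/N = 459.06 s ≈ 459 s.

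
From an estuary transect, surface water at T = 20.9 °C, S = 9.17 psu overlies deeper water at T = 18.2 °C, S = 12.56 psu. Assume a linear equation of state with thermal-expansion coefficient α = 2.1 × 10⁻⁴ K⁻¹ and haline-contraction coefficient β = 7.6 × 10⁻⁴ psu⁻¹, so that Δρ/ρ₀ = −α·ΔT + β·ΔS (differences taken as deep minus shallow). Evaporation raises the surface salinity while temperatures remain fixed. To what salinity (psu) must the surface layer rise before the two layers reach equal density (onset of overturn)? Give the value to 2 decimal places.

Neutral buoyancy requires −α(T_deep − T_surf) + β(S_deep − S_surf′) = 0.
S_surf′ = S_deep − (α/β)·ΔT = 12.56 − (2.1 × 10⁻⁴/7.6 × 10⁻⁴)·(-2.7) = 13.3061 psu.
Increase required: 13.3061 − 9.17 = 4.1361 psu.

13.31 psu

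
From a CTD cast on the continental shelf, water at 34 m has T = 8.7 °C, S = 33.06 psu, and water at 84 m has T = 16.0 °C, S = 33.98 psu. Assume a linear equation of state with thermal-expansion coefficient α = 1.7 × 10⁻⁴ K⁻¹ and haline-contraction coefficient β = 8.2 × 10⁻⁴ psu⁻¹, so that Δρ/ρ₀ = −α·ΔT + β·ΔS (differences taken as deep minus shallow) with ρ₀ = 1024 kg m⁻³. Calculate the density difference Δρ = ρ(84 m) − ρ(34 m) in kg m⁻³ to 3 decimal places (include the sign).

-0.498 kg m⁻³

ΔT = +7.3 K, ΔS = +0.92 psu (deep − shallow).
Δρ/ρ₀ = −(1.7 × 10⁻⁴)(+7.3) + (8.2 × 10⁻⁴)(+0.92) = -4.866 × 10⁻⁴.
Δρ = 1024 × (-4.866 × 10⁻⁴) = -0.498 kg m⁻³.
Negative Δρ: lighter below, statically unstable.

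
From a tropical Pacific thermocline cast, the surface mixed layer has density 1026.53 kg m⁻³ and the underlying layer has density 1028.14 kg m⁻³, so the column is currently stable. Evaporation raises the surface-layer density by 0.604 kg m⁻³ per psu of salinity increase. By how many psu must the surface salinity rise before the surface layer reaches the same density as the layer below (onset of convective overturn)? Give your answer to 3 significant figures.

2.67 psu

Density deficit of the surface layer: 1028.14 − 1026.53 = 1.61 kg m⁻³.
Required change = 1.61 / 0.604 = 2.67 psu.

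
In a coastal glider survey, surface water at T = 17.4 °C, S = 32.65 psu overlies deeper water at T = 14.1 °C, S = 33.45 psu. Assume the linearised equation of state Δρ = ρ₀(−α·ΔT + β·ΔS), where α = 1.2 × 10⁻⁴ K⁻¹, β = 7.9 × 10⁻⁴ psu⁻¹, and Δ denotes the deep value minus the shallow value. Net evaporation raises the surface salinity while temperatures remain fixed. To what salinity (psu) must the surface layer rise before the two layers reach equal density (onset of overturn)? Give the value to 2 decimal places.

Neutral buoyancy requires −α(T_deep − T_surf) + β(S_deep − S_surf′) = 0.
S_surf′ = S_deep − (α/β)·ΔT = 33.45 − (1.2 × 10⁻⁴/7.9 × 10⁻⁴)·(-3.3) = 33.9513 psu.
Increase required: 33.9513 − 32.65 = 1.3013 psu.

33.95 psu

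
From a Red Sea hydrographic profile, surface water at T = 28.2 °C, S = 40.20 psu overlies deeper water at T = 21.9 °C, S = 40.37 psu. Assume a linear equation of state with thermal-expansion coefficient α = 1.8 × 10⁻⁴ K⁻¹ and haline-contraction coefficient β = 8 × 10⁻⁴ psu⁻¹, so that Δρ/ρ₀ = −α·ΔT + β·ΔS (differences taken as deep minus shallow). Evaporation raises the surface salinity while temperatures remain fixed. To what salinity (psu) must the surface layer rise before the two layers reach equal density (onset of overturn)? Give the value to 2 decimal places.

Neutral buoyancy requires −α(T_deep − T_surf) + β(S_deep − S_surf′) = 0.
S_surf′ = S_deep − (α/β)·ΔT = 40.37 − (1.8 × 10⁻⁴/8 × 10⁻⁴)·(-6.3) = 41.7875 psu.
Increase required: 41.7875 − 40.20 = 1.5875 psu.

41.79 psu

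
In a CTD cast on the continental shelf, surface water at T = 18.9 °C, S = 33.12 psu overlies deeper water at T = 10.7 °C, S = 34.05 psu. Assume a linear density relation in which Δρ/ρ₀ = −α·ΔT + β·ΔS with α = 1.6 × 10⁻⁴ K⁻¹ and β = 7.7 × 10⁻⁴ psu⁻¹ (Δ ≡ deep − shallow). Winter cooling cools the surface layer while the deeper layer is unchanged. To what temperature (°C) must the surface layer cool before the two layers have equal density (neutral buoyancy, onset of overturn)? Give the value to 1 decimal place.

6.2 °C

Neutral buoyancy requires Δρ = 0, i.e. −α(T_deep − T_surf′) + β(S_deep − S_surf) = 0.
T_surf′ = T_deep − (β/α)·ΔS = 10.7 − (7.7 × 10⁻⁴/1.6 × 10⁻⁴)·(+0.93) = 6.224 °C.
Cooling required: 18.9 − (6.224) = 12.676 °C.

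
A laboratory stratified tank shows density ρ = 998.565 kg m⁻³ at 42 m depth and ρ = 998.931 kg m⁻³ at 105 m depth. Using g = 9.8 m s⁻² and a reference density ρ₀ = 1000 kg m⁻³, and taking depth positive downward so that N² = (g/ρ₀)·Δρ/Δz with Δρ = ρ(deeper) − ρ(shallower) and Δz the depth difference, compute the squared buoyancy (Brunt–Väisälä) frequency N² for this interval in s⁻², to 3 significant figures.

Δρ = 998.931 − 998.565 = 0.366 kg m⁻³ over Δz = 105 − 42 = 63 m.
N² = (9.8/1000) × (0.366/63) = 5.6933 × 10⁻⁵ s⁻² ≈ 5.69 × 10⁻⁵ s⁻².

5.69 × 10⁻⁵ s⁻²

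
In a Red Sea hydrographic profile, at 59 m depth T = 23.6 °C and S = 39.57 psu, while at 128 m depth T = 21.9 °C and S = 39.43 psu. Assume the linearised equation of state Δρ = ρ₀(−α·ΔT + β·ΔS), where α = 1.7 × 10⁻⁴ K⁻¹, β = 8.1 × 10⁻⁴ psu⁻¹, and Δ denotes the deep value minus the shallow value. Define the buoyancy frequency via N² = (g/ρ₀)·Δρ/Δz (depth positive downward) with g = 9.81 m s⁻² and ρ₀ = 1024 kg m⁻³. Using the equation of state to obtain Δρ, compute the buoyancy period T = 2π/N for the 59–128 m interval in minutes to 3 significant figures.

ΔT = -1.7 K, ΔS = -0.14 psu (deep − shallow).
Δρ/ρ₀ = −αΔT + βΔS = 2.89 × 10⁻⁴ − 1.134 × 10⁻⁴ = 1.756 × 10⁻⁴, so Δρ ≈ 0.1798 kg m⁻³.
N² = (g/ρ₀)·Δρ/Δz = g·(Δρ/ρ₀)/Δz = 9.81 × 1.756 × 10⁻⁴ / 69 = 2.4966 × 10⁻⁵ s⁻².
N = √(2.4966 × 10⁻⁵) = 4.9966 × 10⁻³ rad s⁻¹ → T = 2π/N = 1.2575 × 10³ s = 20.958 min ≈ 21.0 min.

21.0 min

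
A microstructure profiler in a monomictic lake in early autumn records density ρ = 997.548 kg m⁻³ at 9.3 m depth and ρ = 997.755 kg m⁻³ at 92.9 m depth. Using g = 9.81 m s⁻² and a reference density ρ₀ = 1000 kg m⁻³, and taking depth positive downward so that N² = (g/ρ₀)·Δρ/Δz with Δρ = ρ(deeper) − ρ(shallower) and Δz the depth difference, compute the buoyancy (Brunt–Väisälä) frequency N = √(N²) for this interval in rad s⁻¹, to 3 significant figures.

4.93 × 10⁻³ rad s⁻¹

Δρ = 997.755 − 997.548 = 0.207 kg m⁻³ over Δz = 92.9 − 9.3 = 83.6 m.
N² = (9.81/1000) × (0.207/83.6) = 2.4290 × 10⁻⁵ s⁻².
N = √(2.4290 × 10⁻⁵) = 4.9285 × 10⁻³ rad s⁻¹ ≈ 4.93 × 10⁻³ rad s⁻¹.
N² > 0, so the interval is statically stable.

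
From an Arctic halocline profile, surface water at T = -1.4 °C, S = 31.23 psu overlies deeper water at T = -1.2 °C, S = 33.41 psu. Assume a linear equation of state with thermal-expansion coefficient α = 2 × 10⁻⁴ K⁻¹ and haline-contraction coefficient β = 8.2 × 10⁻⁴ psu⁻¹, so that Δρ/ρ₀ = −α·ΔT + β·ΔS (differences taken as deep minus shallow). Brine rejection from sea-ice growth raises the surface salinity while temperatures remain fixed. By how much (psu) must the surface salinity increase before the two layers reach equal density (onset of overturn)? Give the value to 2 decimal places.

Neutral buoyancy requires −α(T_deep − T_surf) + β(S_deep − S_surf′) = 0.
S_surf′ = S_deep − (α/β)·ΔT = 33.41 − (2 × 10⁻⁴/8.2 × 10⁻⁴)·(+0.2) = 33.3612 psu.
Increase required: 33.3612 − 31.23 = 2.1312 psu.

2.13 psu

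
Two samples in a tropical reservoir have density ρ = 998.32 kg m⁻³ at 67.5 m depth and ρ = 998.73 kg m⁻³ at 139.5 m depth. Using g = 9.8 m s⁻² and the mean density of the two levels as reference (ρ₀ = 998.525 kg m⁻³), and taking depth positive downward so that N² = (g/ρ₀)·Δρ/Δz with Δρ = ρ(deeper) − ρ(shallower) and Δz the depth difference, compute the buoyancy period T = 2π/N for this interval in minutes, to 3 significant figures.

Δρ = 998.73 − 998.32 = 0.41 kg m⁻³ over Δz = 139.5 − 67.5 = 72 m.
N² = (9.8/998.525) × (0.41/72) = 5.5888 × 10⁻⁵ s⁻².
N = √(5.5888 × 10⁻⁵) = 7.4758 × 10⁻³ rad s⁻¹, so T = 2π/N = 840.47 s = 14.008 min ≈ 14.0 min.

14.0 min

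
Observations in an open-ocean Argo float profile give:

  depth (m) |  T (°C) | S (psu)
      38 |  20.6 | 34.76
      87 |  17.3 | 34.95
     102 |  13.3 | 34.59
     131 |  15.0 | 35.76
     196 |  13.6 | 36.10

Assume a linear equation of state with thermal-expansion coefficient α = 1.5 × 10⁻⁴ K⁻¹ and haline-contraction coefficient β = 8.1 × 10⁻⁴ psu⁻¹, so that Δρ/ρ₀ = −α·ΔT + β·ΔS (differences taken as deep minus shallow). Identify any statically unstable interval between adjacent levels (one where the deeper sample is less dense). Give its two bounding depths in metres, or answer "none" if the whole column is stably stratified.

none

Evaluate Δρ/ρ₀ = −αΔT + βΔS across each adjacent pair:
  38–87 m: −αΔT+βΔS = −(1.5 × 10⁻⁴)(-3.3)+(8.1 × 10⁻⁴)(+0.19) = 6.5 × 10⁻⁴ → stable
  87–102 m: −αΔT+βΔS = −(1.5 × 10⁻⁴)(-4.0)+(8.1 × 10⁻⁴)(-0.36) = 3.1 × 10⁻⁴ → stable
  102–131 m: −αΔT+βΔS = −(1.5 × 10⁻⁴)(+1.7)+(8.1 × 10⁻⁴)(+1.17) = 6.9 × 10⁻⁴ → stable
  131–196 m: −αΔT+βΔS = −(1.5 × 10⁻⁴)(-1.4)+(8.1 × 10⁻⁴)(+0.34) = 4.9 × 10⁻⁴ → stable
Every interval has Δρ > 0: the column is stably stratified throughout.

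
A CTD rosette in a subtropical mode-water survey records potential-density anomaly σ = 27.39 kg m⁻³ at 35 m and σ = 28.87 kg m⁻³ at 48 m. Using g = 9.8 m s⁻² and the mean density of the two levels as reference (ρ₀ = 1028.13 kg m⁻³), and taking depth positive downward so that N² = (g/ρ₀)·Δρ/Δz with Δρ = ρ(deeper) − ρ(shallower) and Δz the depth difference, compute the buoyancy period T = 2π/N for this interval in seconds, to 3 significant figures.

191 s

Δρ = 1028.87 − 1027.39 = 1.48 kg m⁻³ over Δz = 48 − 35 = 13 m.
N² = (9.8/1028.13) × (1.48/13) = 1.0852 × 10⁻³ s⁻².
N = √(1.0852 × 10⁻³) = 0.032942 rad s⁻¹, so T = 2π/N = 190.73 s ≈ 191 s.
A positive N² confirms static stability across the interval.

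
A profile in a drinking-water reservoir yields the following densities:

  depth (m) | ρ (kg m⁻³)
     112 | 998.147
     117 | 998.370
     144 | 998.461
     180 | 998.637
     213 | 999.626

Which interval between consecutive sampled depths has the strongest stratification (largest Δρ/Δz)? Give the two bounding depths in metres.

112–117 m

Compute the density gradient over each adjacent pair:
  112–117 m: Δρ/Δz = 0.223/5 = 0.045 kg m⁻⁴
  117–144 m: Δρ/Δz = 0.091/27 = 3.4 × 10⁻³ kg m⁻⁴
  144–180 m: Δρ/Δz = 0.176/36 = 4.9 × 10⁻³ kg m⁻⁴
  180–213 m: Δρ/Δz = 0.989/33 = 0.030 kg m⁻⁴
The largest gradient is in the 112–117 m interval — the pycnocline.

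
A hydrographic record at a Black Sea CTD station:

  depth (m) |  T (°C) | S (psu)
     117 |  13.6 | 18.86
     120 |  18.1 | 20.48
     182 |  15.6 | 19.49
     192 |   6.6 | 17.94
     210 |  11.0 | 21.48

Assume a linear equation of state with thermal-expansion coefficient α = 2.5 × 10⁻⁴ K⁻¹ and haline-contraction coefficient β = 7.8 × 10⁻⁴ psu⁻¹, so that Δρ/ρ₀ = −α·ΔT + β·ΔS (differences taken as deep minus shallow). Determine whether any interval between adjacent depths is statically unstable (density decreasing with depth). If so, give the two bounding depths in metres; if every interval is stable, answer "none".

120–182 m

Evaluate Δρ/ρ₀ = −αΔT + βΔS across each adjacent pair:
  117–120 m: −αΔT+βΔS = −(2.5 × 10⁻⁴)(+4.5)+(7.8 × 10⁻⁴)(+1.62) = 1.4 × 10⁻⁴ → stable
  120–182 m: −αΔT+βΔS = −(2.5 × 10⁻⁴)(-2.5)+(7.8 × 10⁻⁴)(-0.99) = -1.5 × 10⁻⁴ → UNSTABLE
  182–192 m: −αΔT+βΔS = −(2.5 × 10⁻⁴)(-9.0)+(7.8 × 10⁻⁴)(-1.55) = 1.0 × 10⁻³ → stable
  192–210 m: −αΔT+βΔS = −(2.5 × 10⁻⁴)(+4.4)+(7.8 × 10⁻⁴)(+3.54) = 1.7 × 10⁻³ → stable
The 120–182 m interval has Δρ < 0: lighter water underlies denser water.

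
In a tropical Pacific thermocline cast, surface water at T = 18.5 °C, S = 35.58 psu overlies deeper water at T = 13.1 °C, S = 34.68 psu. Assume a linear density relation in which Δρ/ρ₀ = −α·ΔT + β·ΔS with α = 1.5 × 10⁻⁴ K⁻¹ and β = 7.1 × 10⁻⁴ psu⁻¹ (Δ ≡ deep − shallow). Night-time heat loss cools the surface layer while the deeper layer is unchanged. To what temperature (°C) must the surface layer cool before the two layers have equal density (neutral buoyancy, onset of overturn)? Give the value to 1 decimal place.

17.4 °C

Neutral buoyancy requires Δρ = 0, i.e. −α(T_deep − T_surf′) + β(S_deep − S_surf) = 0.
T_surf′ = T_deep − (β/α)·ΔS = 13.1 − (7.1 × 10⁻⁴/1.5 × 10⁻⁴)·(-0.90) = 17.360 °C.
Cooling required: 18.5 − (17.360) = 1.140 °C.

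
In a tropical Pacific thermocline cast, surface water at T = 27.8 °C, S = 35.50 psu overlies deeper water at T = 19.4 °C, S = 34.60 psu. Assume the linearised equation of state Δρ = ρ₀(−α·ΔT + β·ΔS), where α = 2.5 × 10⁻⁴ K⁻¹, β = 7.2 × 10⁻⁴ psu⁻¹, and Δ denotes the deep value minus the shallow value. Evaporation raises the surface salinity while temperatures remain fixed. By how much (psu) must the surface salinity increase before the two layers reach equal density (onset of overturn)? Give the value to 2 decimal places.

Neutral buoyancy requires −α(T_deep − T_surf) + β(S_deep − S_surf′) = 0.
S_surf′ = S_deep − (α/β)·ΔT = 34.60 − (2.5 × 10⁻⁴/7.2 × 10⁻⁴)·(-8.4) = 37.5167 psu.
Increase required: 37.5167 − 35.50 = 2.0167 psu.

2.02 psu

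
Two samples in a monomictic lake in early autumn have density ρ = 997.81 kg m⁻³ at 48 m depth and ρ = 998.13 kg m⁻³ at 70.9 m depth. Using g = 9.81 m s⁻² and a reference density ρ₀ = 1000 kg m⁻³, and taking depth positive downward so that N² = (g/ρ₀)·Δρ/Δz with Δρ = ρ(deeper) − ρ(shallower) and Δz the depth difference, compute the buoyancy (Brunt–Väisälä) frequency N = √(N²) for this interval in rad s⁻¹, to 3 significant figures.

0.0117 rad s⁻¹

Δρ = 998.13 − 997.81 = 0.32 kg m⁻³ over Δz = 70.9 − 48 = 22.9 m.
N² = (9.81/1000) × (0.32/22.9) = 1.3708 × 10⁻⁴ s⁻².
N = √(1.3708 × 10⁻⁴) = 0.011708 rad s⁻¹ ≈ 0.0117 rad s⁻¹.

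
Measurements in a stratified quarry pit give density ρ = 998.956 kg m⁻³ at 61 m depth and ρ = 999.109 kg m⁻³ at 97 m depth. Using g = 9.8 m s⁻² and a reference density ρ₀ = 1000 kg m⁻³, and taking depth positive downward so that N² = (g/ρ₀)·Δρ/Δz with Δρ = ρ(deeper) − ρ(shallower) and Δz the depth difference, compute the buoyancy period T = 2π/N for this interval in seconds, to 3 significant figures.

974 s

Δρ = 999.109 − 998.956 = 0.153 kg m⁻³ over Δz = 97 − 61 = 36 m.
N² = (9.8/1000) × (0.153/36) = 4.1650 × 10⁻⁵ s⁻².
N = √(4.1650 × 10⁻⁵) = 6.4537 × 10⁻³ rad s⁻¹, so T = 2π/N = 973.58 s ≈ 974 s.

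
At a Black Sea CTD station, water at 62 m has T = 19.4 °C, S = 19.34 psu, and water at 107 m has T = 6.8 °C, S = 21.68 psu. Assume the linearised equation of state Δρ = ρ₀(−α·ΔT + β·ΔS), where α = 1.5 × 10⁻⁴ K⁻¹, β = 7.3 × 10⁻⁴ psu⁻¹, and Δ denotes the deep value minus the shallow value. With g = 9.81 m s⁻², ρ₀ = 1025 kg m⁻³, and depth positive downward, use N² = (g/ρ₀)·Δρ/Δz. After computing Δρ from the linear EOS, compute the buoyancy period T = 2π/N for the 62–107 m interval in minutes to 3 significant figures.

3.74 min

ΔT = -12.6 K, ΔS = +2.34 psu (deep − shallow).
Δρ/ρ₀ = −αΔT + βΔS = 1.89 × 10⁻³ + 1.7082 × 10⁻³ = 3.5982 × 10⁻³, so Δρ ≈ 3.688 kg m⁻³.
N² = (g/ρ₀)·Δρ/Δz = g·(Δρ/ρ₀)/Δz = 9.81 × 3.5982 × 10⁻³ / 45 = 7.8441 × 10⁻⁴ s⁻².
N = √(7.8441 × 10⁻⁴) = 0.028007 rad s⁻¹ → T = 2π/N = 224.34 s = 3.7390 min ≈ 3.74 min.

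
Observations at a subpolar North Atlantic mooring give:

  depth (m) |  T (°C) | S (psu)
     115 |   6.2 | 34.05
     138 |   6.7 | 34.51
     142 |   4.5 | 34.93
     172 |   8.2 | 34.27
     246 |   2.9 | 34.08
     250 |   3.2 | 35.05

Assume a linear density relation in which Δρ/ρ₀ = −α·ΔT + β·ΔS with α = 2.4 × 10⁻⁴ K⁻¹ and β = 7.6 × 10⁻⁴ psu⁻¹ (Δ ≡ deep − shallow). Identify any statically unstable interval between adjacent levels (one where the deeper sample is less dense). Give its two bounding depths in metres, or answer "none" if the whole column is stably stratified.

Evaluate Δρ/ρ₀ = −αΔT + βΔS across each adjacent pair:
  115–138 m: −αΔT+βΔS = −(2.4 × 10⁻⁴)(+0.5)+(7.6 × 10⁻⁴)(+0.46) = 2.3 × 10⁻⁴ → stable
  138–142 m: −αΔT+βΔS = −(2.4 × 10⁻⁴)(-2.2)+(7.6 × 10⁻⁴)(+0.42) = 8.5 × 10⁻⁴ → stable
  142–172 m: −αΔT+βΔS = −(2.4 × 10⁻⁴)(+3.7)+(7.6 × 10⁻⁴)(-0.66) = -1.4 × 10⁻³ → UNSTABLE
  172–246 m: −αΔT+βΔS = −(2.4 × 10⁻⁴)(-5.3)+(7.6 × 10⁻⁴)(-0.19) = 1.1 × 10⁻³ → stable
  246–250 m: −αΔT+βΔS = −(2.4 × 10⁻⁴)(+0.3)+(7.6 × 10⁻⁴)(+0.97) = 6.7 × 10⁻⁴ → stable
The 142–172 m interval has Δρ < 0: lighter water underlies denser water.

142–172 m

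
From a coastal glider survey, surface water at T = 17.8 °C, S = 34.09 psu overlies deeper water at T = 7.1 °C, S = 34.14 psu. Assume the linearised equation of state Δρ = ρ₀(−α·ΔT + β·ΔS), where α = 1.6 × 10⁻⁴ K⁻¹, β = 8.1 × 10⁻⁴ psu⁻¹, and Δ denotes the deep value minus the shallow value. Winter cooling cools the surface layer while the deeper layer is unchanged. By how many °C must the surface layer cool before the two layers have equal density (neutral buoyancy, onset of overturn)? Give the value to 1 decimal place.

Neutral buoyancy requires Δρ = 0, i.e. −α(T_deep − T_surf′) + β(S_deep − S_surf) = 0.
T_surf′ = T_deep − (β/α)·ΔS = 7.1 − (8.1 × 10⁻⁴/1.6 × 10⁻⁴)·(+0.05) = 6.847 °C.
Cooling required: 17.8 − (6.847) = 10.953 °C.

11.0 °C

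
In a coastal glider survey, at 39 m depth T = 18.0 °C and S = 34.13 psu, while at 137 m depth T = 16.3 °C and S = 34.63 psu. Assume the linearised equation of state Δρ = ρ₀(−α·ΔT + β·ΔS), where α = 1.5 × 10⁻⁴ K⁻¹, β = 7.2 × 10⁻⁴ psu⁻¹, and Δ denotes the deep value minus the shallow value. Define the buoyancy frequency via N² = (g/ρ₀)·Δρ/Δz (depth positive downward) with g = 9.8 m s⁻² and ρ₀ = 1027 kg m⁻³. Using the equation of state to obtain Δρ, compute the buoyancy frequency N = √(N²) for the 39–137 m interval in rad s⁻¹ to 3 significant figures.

ΔT = -1.7 K, ΔS = +0.50 psu (deep − shallow).
Δρ/ρ₀ = −αΔT + βΔS = 2.55 × 10⁻⁴ + 3.60 × 10⁻⁴ = 6.15 × 10⁻⁴, so Δρ ≈ 0.6316 kg m⁻³.
N² = (g/ρ₀)·Δρ/Δz = g·(Δρ/ρ₀)/Δz = 9.8 × 6.15 × 10⁻⁴ / 98 = 6.1500 × 10⁻⁵ s⁻².
N = √(6.1500 × 10⁻⁵) = 7.8422 × 10⁻³ rad s⁻¹ ≈ 7.84 × 10⁻³ rad s⁻¹.

7.84 × 10⁻³ rad s⁻¹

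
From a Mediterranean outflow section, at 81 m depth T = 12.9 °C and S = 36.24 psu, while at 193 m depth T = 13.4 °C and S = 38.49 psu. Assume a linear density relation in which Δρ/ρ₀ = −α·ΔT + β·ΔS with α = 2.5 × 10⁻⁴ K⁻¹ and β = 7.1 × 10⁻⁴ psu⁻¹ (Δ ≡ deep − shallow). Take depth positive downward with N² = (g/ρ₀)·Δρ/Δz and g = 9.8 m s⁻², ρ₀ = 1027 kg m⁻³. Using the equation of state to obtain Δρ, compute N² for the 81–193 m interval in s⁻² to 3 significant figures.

1.29 × 10⁻⁴ s⁻²

ΔT = +0.5 K, ΔS = +2.25 psu (deep − shallow).
Δρ/ρ₀ = −αΔT + βΔS = -1.25 × 10⁻⁴ + 1.5975 × 10⁻³ = 1.4725 × 10⁻³, so Δρ ≈ 1.512 kg m⁻³.
N² = (g/ρ₀)·Δρ/Δz = g·(Δρ/ρ₀)/Δz = 9.8 × 1.4725 × 10⁻³ / 112 = 1.2884 × 10⁻⁴ s⁻² ≈ 1.29 × 10⁻⁴ s⁻².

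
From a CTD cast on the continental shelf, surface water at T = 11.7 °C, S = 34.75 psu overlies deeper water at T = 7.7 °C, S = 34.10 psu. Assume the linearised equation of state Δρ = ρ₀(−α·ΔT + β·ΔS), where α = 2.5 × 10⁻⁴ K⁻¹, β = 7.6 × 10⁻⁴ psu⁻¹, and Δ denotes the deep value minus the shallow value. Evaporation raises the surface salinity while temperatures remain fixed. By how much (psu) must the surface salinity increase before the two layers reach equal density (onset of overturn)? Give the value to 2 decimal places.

0.67 psu

Neutral buoyancy requires −α(T_deep − T_surf) + β(S_deep − S_surf′) = 0.
S_surf′ = S_deep − (α/β)·ΔT = 34.10 − (2.5 × 10⁻⁴/7.6 × 10⁻⁴)·(-4.0) = 35.4158 psu.
Increase required: 35.4158 − 34.75 = 0.6658 psu.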